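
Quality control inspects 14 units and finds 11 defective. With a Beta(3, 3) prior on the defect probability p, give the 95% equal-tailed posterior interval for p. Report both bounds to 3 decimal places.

[0.488, 0.874]

Posterior: Beta(3+11, 3+3) = Beta(14, 6).
Equal-tailed 95% interval: the 0.025 and 0.975 quantiles of Beta(14, 6).
Posterior mean ≈ 0.700, SD ≈ 0.100; a Normal approximation gives roughly [0.504, 0.896].
Exact: F⁻¹(0.025) = 0.488; F⁻¹(0.975) = 0.874.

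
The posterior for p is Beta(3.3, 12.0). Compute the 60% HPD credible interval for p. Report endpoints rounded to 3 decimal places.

[0.100, 0.267]

The posterior is unimodal and skewed, so the HPD interval has equal density at both endpoints and is the shortest 60% interval.
Solving f(0.100) = f(0.267) with F(0.267) − F(0.100) = 0.60 gives [0.100, 0.267].
For comparison, the equal-tailed interval is [0.126, 0.299]; the HPD is narrower and shifted toward the mode.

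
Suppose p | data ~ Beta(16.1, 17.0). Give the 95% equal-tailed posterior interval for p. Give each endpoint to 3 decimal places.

[0.321, 0.654]

Posterior: Beta(16.1, 17.0).
Equal-tailed 95% interval: the 0.025 and 0.975 quantiles of Beta(16.1, 17.0).
Posterior mean ≈ 0.486, SD ≈ 0.086; a Normal approximation gives roughly [0.319, 0.654].
Exact: F⁻¹(0.025) = 0.321; F⁻¹(0.975) = 0.654.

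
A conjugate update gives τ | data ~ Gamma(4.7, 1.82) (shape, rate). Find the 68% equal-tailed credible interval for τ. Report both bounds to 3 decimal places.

[1.439, 3.724]

Posterior: Gamma(shape 4.7, rate 1.82).
Equal-tailed 68% interval: Gamma(4.7, 1.82) quantiles at 0.16 and 0.84.
Posterior mean ≈ 2.582, SD ≈ 1.191; a Normal approximation gives roughly [1.398, 3.767].
Exact: lower = 1.439; upper = 3.724.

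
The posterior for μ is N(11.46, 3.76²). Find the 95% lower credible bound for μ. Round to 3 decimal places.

5.275

Need L with P(μ ≥ L) = 0.95: L = 11.46 − z_{0.05}·3.76.
z = 1.645; L = 11.46 − 1.645 × 3.76 = 5.275.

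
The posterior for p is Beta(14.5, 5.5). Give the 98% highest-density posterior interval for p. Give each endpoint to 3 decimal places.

The posterior is unimodal and skewed, so the HPD interval has equal density at both endpoints and is the shortest 98% interval.
Solving f(0.490) = f(0.924) with F(0.924) − F(0.490) = 0.98 gives [0.490, 0.924].
For comparison, the equal-tailed interval is [0.474, 0.912]; the HPD is narrower and shifted toward the mode.

[0.490, 0.924]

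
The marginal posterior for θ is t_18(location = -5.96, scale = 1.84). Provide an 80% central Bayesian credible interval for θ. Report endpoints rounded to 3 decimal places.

The t_18 distribution is symmetric; the 80% interval is -5.96 ± t·1.84 with t_{0.9,18} = 1.330.
Half-width: 1.330 × 1.84 = 2.448.
-5.96 − 2.448 = -8.408; -5.96 + 2.448 = -3.512.

[-8.408, -3.512]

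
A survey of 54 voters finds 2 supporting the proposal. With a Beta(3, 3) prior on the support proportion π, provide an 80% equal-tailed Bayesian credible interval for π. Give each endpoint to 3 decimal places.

[0.042, 0.131]

Posterior: Beta(3+2, 3+52) = Beta(5, 55).
Equal-tailed 80% interval: the 0.1 and 0.9 quantiles of Beta(5, 55).
Posterior mean ≈ 0.083, SD ≈ 0.035; a Normal approximation gives roughly [0.038, 0.129].
Exact: F⁻¹(0.1) = 0.042; F⁻¹(0.9) = 0.131.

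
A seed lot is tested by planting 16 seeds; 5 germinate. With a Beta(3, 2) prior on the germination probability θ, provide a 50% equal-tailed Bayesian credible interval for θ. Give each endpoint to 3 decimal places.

[0.307, 0.451]

Posterior: Beta(3+5, 2+11) = Beta(8, 13).
Equal-tailed 50% interval: the 0.25 and 0.75 quantiles of Beta(8, 13).
Posterior mean ≈ 0.381, SD ≈ 0.104; a Normal approximation gives roughly [0.311, 0.451].
Exact: F⁻¹(0.25) = 0.307; F⁻¹(0.75) = 0.451.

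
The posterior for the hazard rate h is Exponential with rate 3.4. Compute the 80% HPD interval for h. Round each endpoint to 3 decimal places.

The exponential density is strictly decreasing on [0, ∞), so the HPD interval is anchored at 0: [0, q] with P(h ≤ q) = 0.80.
q = −ln(1 − 0.80) / 3.4 = 1.6094 / 3.4 = 0.473.

[0.000, 0.473]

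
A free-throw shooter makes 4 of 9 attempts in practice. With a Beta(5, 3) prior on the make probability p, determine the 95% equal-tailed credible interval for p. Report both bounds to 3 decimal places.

[0.299, 0.753]

Posterior: Beta(5+4, 3+5) = Beta(9, 8).
Equal-tailed 95% interval: the 0.025 and 0.975 quantiles of Beta(9, 8).
Posterior mean ≈ 0.529, SD ≈ 0.118; a Normal approximation gives roughly [0.299, 0.760].
Exact: F⁻¹(0.025) = 0.299; F⁻¹(0.975) = 0.753.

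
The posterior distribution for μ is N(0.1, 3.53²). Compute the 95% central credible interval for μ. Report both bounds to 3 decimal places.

The posterior is symmetric, so the 95% equal-tailed interval is μ = 0.1 ± z·3.53 with z = 1.960.
Half-width: 1.960 × 3.53 = 6.919.
0.1 − 6.919 = -6.819; 0.1 + 6.919 = 7.019.

[-6.819, 7.019]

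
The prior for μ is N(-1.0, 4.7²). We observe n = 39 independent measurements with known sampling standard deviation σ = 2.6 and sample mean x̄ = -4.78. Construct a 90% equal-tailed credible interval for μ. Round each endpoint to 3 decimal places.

Posterior precision = 1/4.7² + 39/2.6² = 0.0453 + 5.7692 = 5.8145, so posterior SD = 0.4147.
Posterior mean = (-1.0/4.7² + 39·-4.78/2.6²) / 5.8145 = -4.7506.
Interval: -4.7506 ± 1.645 × 0.4147 → [-5.433, -4.068].

[-5.433, -4.068]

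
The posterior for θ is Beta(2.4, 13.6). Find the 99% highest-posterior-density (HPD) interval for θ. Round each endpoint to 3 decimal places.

[0.004, 0.405]

The posterior is unimodal and skewed, so the HPD interval has equal density at both endpoints and is the shortest 99% interval.
Solving f(0.004) = f(0.405) with F(0.405) − F(0.004) = 0.99 gives [0.004, 0.405].
For comparison, the equal-tailed interval is [0.013, 0.437]; the HPD is narrower and shifted toward the mode.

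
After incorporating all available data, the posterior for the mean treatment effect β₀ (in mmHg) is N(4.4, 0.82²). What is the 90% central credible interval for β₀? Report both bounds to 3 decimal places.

[3.051, 5.749]

The posterior is symmetric, so the 90% equal-tailed interval is β₀ = 4.4 ± z·0.82 with z = 1.645.
Half-width: 1.645 × 0.82 = 1.349.
4.4 − 1.349 = 3.051; 4.4 + 1.349 = 5.749.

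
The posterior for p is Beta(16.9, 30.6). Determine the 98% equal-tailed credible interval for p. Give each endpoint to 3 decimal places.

[0.207, 0.522]

Posterior: Beta(16.9, 30.6).
Equal-tailed 98% interval: the 0.01 and 0.99 quantiles of Beta(16.9, 30.6).
Posterior mean ≈ 0.356, SD ≈ 0.069; a Normal approximation gives roughly [0.196, 0.516].
Exact: F⁻¹(0.01) = 0.207; F⁻¹(0.99) = 0.522.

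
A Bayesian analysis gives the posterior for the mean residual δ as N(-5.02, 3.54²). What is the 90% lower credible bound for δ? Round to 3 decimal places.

-9.557

Need L with P(δ ≥ L) = 0.90: L = -5.02 − z_{0.1}·3.54.
z = 1.282; L = -5.02 − 1.282 × 3.54 = -9.557.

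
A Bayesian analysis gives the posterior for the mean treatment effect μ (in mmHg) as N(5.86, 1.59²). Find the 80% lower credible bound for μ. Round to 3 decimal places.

Need L with P(μ ≥ L) = 0.80: L = 5.86 − z_{0.2}·1.59.
z = 0.842; L = 5.86 − 0.842 × 1.59 = 4.522.

4.522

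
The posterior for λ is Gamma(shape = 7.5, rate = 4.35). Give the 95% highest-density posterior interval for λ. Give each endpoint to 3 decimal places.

The posterior is unimodal and skewed, so the HPD interval has equal density at both endpoints and is the shortest 95% interval.
Solving f(0.611) = f(2.977) with F(2.977) − F(0.611) = 0.95 gives [0.611, 2.977].
For comparison, the equal-tailed interval is [0.720, 3.160]; the HPD is narrower and shifted toward the mode.

[0.611, 2.977]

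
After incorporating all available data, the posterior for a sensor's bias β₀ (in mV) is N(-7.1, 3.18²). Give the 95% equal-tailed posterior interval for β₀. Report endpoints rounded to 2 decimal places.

[-13.33, -0.87]

The posterior is symmetric, so the 95% equal-tailed interval is β₀ = -7.1 ± z·3.18 with z = 1.960.
Half-width: 1.960 × 3.18 = 6.23.
-7.1 − 6.23 = -13.33; -7.1 + 6.23 = -0.87.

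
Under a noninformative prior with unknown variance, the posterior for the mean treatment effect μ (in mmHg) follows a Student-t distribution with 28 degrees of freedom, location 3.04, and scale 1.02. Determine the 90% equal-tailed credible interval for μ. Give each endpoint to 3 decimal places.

The t_28 distribution is symmetric; the 90% interval is 3.04 ± t·1.02 with t_{0.95,28} = 1.701.
Half-width: 1.701 × 1.02 = 1.735.
3.04 − 1.735 = 1.305; 3.04 + 1.735 = 4.775.

[1.305, 4.775]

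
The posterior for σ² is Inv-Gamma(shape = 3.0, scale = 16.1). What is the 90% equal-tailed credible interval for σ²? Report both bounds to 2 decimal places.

Inverse-Gamma(3.0, 16.1) quantiles: F⁻¹(0.05) and F⁻¹(0.95).
Equivalently, 1/σ² ~ Gamma(3.0, rate = 16.1); invert its 0.95 and 0.05 quantiles.
Posterior mean ≈ 8.05, SD ≈ 8.05; a Normal approximation gives roughly [-5.19, 21.29].
Exact: lower = 2.56; upper = 19.69.

[2.56, 19.69]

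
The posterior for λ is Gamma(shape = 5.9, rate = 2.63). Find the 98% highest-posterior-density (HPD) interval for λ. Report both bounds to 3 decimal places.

[0.509, 4.617]

The posterior is unimodal and skewed, so the HPD interval has equal density at both endpoints and is the shortest 98% interval.
Solving f(0.509) = f(4.617) with F(4.617) − F(0.509) = 0.98 gives [0.509, 4.617].
For comparison, the equal-tailed interval is [0.659, 4.928]; the HPD is narrower and shifted toward the mode.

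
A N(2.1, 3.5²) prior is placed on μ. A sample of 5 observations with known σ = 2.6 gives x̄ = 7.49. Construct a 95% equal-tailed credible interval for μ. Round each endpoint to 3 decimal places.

Posterior precision = 1/3.5² + 5/2.6² = 0.0816 + 0.7396 = 0.8213, so posterior SD = 1.1035.
Posterior mean = (2.1/3.5² + 5·7.49/2.6²) / 0.8213 = 6.9542.
Interval: 6.9542 ± 1.960 × 1.1035 → [4.792, 9.117].

[4.792, 9.117]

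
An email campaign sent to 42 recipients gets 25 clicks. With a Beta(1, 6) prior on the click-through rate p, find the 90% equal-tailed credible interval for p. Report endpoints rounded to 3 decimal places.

Posterior: Beta(1+25, 6+17) = Beta(26, 23).
Equal-tailed 90% interval: the 0.05 and 0.95 quantiles of Beta(26, 23).
Posterior mean ≈ 0.531, SD ≈ 0.071; a Normal approximation gives roughly [0.415, 0.647].
Exact: F⁻¹(0.05) = 0.414; F⁻¹(0.95) = 0.646.

[0.414, 0.646]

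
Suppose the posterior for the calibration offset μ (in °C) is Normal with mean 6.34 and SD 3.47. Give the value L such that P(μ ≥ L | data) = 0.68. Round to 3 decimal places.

Need L with P(μ ≥ L) = 0.68: L = 6.34 − z_{0.32}·3.47.
z = 0.468; L = 6.34 − 0.468 × 3.47 = 4.717.

4.717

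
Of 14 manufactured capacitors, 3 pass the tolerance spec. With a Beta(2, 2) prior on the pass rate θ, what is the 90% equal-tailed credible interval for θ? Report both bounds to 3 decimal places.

[0.124, 0.461]

Posterior: Beta(2+3, 2+11) = Beta(5, 13).
Equal-tailed 90% interval: the 0.05 and 0.95 quantiles of Beta(5, 13).
Posterior mean ≈ 0.278, SD ≈ 0.103; a Normal approximation gives roughly [0.109, 0.447].
Exact: F⁻¹(0.05) = 0.124; F⁻¹(0.95) = 0.461.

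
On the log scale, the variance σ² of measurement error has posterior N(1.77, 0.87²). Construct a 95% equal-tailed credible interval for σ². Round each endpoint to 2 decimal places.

On the log scale the 95% interval is 1.77 ± 1.960 × 0.87 = [0.0648, 3.4752].
Exponentiate: [e^0.0648, e^3.4752] = [1.07, 32.30].

[1.07, 32.30]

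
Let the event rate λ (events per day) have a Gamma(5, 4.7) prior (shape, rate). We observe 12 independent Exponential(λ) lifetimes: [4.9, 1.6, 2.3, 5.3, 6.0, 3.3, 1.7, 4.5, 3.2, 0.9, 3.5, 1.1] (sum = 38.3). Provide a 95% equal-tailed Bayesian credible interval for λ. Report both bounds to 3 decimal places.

[0.230, 0.604]

Posterior: Gamma(5+12, 4.7+38.3) = Gamma(17, 43.0) (shape, rate).
Equal-tailed 95% interval: Gamma(17, 43.0) quantiles at 0.025 and 0.975.
Posterior mean ≈ 0.395, SD ≈ 0.096; a Normal approximation gives roughly [0.207, 0.583].
Exact: lower = 0.230; upper = 0.604.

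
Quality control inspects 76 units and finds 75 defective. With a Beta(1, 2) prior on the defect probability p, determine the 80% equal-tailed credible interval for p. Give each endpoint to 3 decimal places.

Posterior: Beta(1+75, 2+1) = Beta(76, 3).
Equal-tailed 80% interval: the 0.1 and 0.9 quantiles of Beta(76, 3).
Posterior mean ≈ 0.962, SD ≈ 0.021; a Normal approximation gives roughly [0.935, 0.989].
Exact: F⁻¹(0.1) = 0.933; F⁻¹(0.9) = 0.986.

[0.933, 0.986]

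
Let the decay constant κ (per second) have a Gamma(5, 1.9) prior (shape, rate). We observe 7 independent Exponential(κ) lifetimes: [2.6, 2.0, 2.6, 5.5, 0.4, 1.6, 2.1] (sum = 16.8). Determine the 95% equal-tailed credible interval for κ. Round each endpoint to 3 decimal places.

Posterior: Gamma(5+7, 1.9+16.8) = Gamma(12, 18.7) (shape, rate).
Equal-tailed 95% interval: Gamma(12, 18.7) quantiles at 0.025 and 0.975.
Posterior mean ≈ 0.642, SD ≈ 0.185; a Normal approximation gives roughly [0.279, 1.005].
Exact: lower = 0.332; upper = 1.053.

[0.332, 1.053]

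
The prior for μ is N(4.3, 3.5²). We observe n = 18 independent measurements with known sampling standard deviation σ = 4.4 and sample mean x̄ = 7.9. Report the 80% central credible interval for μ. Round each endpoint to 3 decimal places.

[6.335, 8.884]

Posterior precision = 1/3.5² + 18/4.4² = 0.0816 + 0.9298 = 1.0114, so posterior SD = 0.9944.
Posterior mean = (4.3/3.5² + 18·7.9/4.4²) / 1.0114 = 7.6094.
Interval: 7.6094 ± 1.282 × 0.9944 → [6.335, 8.884].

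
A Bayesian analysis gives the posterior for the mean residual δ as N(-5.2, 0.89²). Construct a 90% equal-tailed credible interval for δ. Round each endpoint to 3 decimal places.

The posterior is symmetric, so the 90% equal-tailed interval is δ = -5.2 ± z·0.89 with z = 1.645.
Half-width: 1.645 × 0.89 = 1.464.
-5.2 − 1.464 = -6.664; -5.2 + 1.464 = -3.736.

[-6.664, -3.736]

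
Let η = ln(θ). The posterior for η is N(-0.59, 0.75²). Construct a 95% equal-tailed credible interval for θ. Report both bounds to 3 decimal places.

[0.127, 2.411]

On the log scale the 95% interval is -0.59 ± 1.960 × 0.75 = [-2.0600, 0.8800].
Exponentiate: [e^-2.0600, e^0.8800] = [0.127, 2.411].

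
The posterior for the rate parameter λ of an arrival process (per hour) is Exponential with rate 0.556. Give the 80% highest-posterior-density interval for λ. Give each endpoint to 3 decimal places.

The exponential density is strictly decreasing on [0, ∞), so the HPD interval is anchored at 0: [0, q] with P(λ ≤ q) = 0.80.
q = −ln(1 − 0.80) / 0.556 = 1.6094 / 0.556 = 2.895.

[0.000, 2.895]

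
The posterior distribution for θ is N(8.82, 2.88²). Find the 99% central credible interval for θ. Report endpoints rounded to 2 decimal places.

[1.40, 16.24]

The posterior is symmetric, so the 99% equal-tailed interval is θ = 8.82 ± z·2.88 with z = 2.576.
Half-width: 2.576 × 2.88 = 7.42.
8.82 − 7.42 = 1.40; 8.82 + 7.42 = 16.24.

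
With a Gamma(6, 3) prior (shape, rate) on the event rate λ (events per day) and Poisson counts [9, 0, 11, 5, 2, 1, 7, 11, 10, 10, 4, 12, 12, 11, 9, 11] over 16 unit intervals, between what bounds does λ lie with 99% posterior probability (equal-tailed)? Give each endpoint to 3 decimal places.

[5.442, 8.545]

Posterior: Gamma(6+125, 3+16) = Gamma(131, 19) (shape, rate).
Equal-tailed 99% interval: Gamma(131, 19) quantiles at 0.005 and 0.995.
Posterior mean ≈ 6.895, SD ≈ 0.602; a Normal approximation gives roughly [5.343, 8.446].
Exact: lower = 5.442; upper = 8.545.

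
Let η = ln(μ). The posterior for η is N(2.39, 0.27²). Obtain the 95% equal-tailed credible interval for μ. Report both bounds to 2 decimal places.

On the log scale the 95% interval is 2.39 ± 1.960 × 0.27 = [1.8608, 2.9192].
Exponentiate: [e^1.8608, e^2.9192] = [6.43, 18.53].

[6.43, 18.53]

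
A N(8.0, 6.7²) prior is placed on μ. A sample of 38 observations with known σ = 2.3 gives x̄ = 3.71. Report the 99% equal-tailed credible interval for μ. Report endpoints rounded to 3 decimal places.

Posterior precision = 1/6.7² + 38/2.3² = 0.0223 + 7.1834 = 7.2056, so posterior SD = 0.3725.
Posterior mean = (8.0/6.7² + 38·3.71/2.3²) / 7.2056 = 3.7233.
Interval: 3.7233 ± 2.576 × 0.3725 → [2.764, 4.683].

[2.764, 4.683]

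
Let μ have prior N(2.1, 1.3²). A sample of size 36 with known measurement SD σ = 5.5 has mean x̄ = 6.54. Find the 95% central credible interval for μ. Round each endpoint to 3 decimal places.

Posterior precision = 1/1.3² + 36/5.5² = 0.5917 + 1.1901 = 1.7818, so posterior SD = 0.7492.
Posterior mean = (2.1/1.3² + 36·6.54/5.5²) / 1.7818 = 5.0655.
Interval: 5.0655 ± 1.960 × 0.7492 → [3.597, 6.534].

[3.597, 6.534]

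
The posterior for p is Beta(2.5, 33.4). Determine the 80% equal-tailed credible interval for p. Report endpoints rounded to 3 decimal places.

Posterior: Beta(2.5, 33.4).
Equal-tailed 80% interval: the 0.1 and 0.9 quantiles of Beta(2.5, 33.4).
Posterior mean ≈ 0.070, SD ≈ 0.042; a Normal approximation gives roughly [0.016, 0.123].
Exact: F⁻¹(0.1) = 0.023; F⁻¹(0.9) = 0.127.

[0.023, 0.127]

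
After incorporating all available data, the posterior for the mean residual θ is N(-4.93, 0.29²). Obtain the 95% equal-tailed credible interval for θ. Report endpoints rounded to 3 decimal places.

[-5.498, -4.362]

The posterior is symmetric, so the 95% equal-tailed interval is θ = -4.93 ± z·0.29 with z = 1.960.
Half-width: 1.960 × 0.29 = 0.568.
-4.93 − 0.568 = -5.498; -4.93 + 0.568 = -4.362.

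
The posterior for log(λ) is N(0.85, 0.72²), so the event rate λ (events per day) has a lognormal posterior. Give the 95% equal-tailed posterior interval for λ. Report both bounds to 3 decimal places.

[0.571, 9.594]

On the log scale the 95% interval is 0.85 ± 1.960 × 0.72 = [-0.5612, 2.2612].
Exponentiate: [e^-0.5612, e^2.2612] = [0.571, 9.594].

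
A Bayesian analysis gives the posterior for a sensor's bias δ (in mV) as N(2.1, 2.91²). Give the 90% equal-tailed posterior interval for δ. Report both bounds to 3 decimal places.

The posterior is symmetric, so the 90% equal-tailed interval is δ = 2.1 ± z·2.91 with z = 1.645.
Half-width: 1.645 × 2.91 = 4.787.
2.1 − 4.787 = -2.687; 2.1 + 4.787 = 6.887.

[-2.687, 6.887]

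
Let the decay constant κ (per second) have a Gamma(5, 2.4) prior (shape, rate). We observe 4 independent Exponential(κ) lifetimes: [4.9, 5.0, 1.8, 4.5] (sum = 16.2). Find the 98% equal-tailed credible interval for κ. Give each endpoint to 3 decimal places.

Posterior: Gamma(5+4, 2.4+16.2) = Gamma(9, 18.6) (shape, rate).
Equal-tailed 98% interval: Gamma(9, 18.6) quantiles at 0.01 and 0.99.
Posterior mean ≈ 0.484, SD ≈ 0.161; a Normal approximation gives roughly [0.109, 0.859].
Exact: lower = 0.189; upper = 0.936.

[0.189, 0.936]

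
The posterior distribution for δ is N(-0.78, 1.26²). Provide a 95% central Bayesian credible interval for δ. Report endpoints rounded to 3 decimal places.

[-3.250, 1.690]

The posterior is symmetric, so the 95% equal-tailed interval is δ = -0.78 ± z·1.26 with z = 1.960.
Half-width: 1.960 × 1.26 = 2.470.
-0.78 − 2.470 = -3.250; -0.78 + 2.470 = 1.690.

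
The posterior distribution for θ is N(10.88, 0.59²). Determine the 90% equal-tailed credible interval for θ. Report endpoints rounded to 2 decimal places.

[9.91, 11.85]

The posterior is symmetric, so the 90% equal-tailed interval is θ = 10.88 ± z·0.59 with z = 1.645.
Half-width: 1.645 × 0.59 = 0.97.
10.88 − 0.97 = 9.91; 10.88 + 0.97 = 11.85.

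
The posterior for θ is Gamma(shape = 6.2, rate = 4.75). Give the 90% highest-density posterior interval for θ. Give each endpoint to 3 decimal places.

The posterior is unimodal and skewed, so the HPD interval has equal density at both endpoints and is the shortest 90% interval.
Solving f(0.475) = f(2.104) with F(2.104) − F(0.475) = 0.90 gives [0.475, 2.104].
For comparison, the equal-tailed interval is [0.578, 2.270]; the HPD is narrower and shifted toward the mode.

[0.475, 2.104]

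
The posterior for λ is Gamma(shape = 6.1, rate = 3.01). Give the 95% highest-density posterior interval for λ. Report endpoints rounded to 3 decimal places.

[0.603, 3.656]

The posterior is unimodal and skewed, so the HPD interval has equal density at both endpoints and is the shortest 95% interval.
Solving f(0.603) = f(3.656) with F(3.656) − F(0.603) = 0.95 gives [0.603, 3.656].
For comparison, the equal-tailed interval is [0.751, 3.923]; the HPD is narrower and shifted toward the mode.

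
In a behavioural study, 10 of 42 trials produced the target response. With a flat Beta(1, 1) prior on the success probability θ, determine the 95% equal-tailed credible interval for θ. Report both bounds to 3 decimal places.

[0.135, 0.386]

Posterior: Beta(1+10, 1+32) = Beta(11, 33).
Equal-tailed 95% interval: the 0.025 and 0.975 quantiles of Beta(11, 33).
Posterior mean ≈ 0.250, SD ≈ 0.065; a Normal approximation gives roughly [0.123, 0.377].
Exact: F⁻¹(0.025) = 0.135; F⁻¹(0.975) = 0.386.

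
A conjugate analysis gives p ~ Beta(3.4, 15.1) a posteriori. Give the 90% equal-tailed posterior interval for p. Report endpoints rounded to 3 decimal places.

[0.061, 0.346]

Posterior: Beta(3.4, 15.1).
Equal-tailed 90% interval: the 0.05 and 0.95 quantiles of Beta(3.4, 15.1).
Posterior mean ≈ 0.184, SD ≈ 0.088; a Normal approximation gives roughly [0.040, 0.328].
Exact: F⁻¹(0.05) = 0.061; F⁻¹(0.95) = 0.346.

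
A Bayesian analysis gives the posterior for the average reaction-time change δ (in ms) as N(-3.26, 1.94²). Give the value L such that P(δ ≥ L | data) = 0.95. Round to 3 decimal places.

Need L with P(δ ≥ L) = 0.95: L = -3.26 − z_{0.05}·1.94.
z = 1.645; L = -3.26 − 1.645 × 1.94 = -6.451.

-6.451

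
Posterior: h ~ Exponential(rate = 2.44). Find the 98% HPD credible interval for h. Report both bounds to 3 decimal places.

[0.000, 1.603]

The exponential density is strictly decreasing on [0, ∞), so the HPD interval is anchored at 0: [0, q] with P(h ≤ q) = 0.98.
q = −ln(1 − 0.98) / 2.44 = 3.9120 / 2.44 = 1.603.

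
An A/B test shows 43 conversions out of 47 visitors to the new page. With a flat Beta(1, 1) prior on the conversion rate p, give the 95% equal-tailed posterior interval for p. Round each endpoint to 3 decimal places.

[0.800, 0.965]

Posterior: Beta(1+43, 1+4) = Beta(44, 5).
Equal-tailed 95% interval: the 0.025 and 0.975 quantiles of Beta(44, 5).
Posterior mean ≈ 0.898, SD ≈ 0.043; a Normal approximation gives roughly [0.814, 0.982].
Exact: F⁻¹(0.025) = 0.800; F⁻¹(0.975) = 0.965.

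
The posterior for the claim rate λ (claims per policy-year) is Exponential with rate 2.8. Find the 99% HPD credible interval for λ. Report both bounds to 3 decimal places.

[0.000, 1.645]

The exponential density is strictly decreasing on [0, ∞), so the HPD interval is anchored at 0: [0, q] with P(λ ≤ q) = 0.99.
q = −ln(1 − 0.99) / 2.8 = 4.6052 / 2.8 = 1.645.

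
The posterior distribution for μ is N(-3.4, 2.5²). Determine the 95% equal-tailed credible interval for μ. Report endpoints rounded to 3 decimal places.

The posterior is symmetric, so the 95% equal-tailed interval is μ = -3.4 ± z·2.5 with z = 1.960.
Half-width: 1.960 × 2.5 = 4.900.
-3.4 − 4.900 = -8.300; -3.4 + 4.900 = 1.500.

[-8.300, 1.500]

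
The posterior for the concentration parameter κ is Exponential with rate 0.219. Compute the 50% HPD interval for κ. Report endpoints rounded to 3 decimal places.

[0.000, 3.165]

The exponential density is strictly decreasing on [0, ∞), so the HPD interval is anchored at 0: [0, q] with P(κ ≤ q) = 0.50.
q = −ln(1 − 0.50) / 0.219 = 0.6931 / 0.219 = 3.165.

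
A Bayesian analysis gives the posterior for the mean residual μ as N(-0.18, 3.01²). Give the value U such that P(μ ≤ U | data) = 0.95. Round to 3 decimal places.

4.771

Need U with P(μ ≤ U) = 0.95: U = -0.18 + z_{0.05}·3.01.
z = 1.645; U = -0.18 + 1.645 × 3.01 = 4.771.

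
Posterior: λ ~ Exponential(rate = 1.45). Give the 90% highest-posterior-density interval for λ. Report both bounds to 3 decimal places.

The exponential density is strictly decreasing on [0, ∞), so the HPD interval is anchored at 0: [0, q] with P(λ ≤ q) = 0.90.
q = −ln(1 − 0.90) / 1.45 = 2.3026 / 1.45 = 1.588.

[0.000, 1.588]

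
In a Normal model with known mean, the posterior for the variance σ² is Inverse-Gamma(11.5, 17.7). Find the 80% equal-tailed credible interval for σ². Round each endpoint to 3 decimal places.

Inverse-Gamma(11.5, 17.7) quantiles: F⁻¹(0.1) and F⁻¹(0.9).
Equivalently, 1/σ² ~ Gamma(11.5, rate = 17.7); invert its 0.9 and 0.1 quantiles.
Posterior mean ≈ 1.686, SD ≈ 0.547; a Normal approximation gives roughly [0.985, 2.387].
Exact: lower = 1.106; upper = 2.384.

[1.106, 2.384]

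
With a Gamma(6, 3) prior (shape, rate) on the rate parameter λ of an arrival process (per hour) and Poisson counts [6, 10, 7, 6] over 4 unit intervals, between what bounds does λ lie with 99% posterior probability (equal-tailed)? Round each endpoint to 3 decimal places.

Posterior: Gamma(6+29, 3+4) = Gamma(35, 7) (shape, rate).
Equal-tailed 99% interval: Gamma(35, 7) quantiles at 0.005 and 0.995.
Posterior mean ≈ 5.000, SD ≈ 0.845; a Normal approximation gives roughly [2.823, 7.177].
Exact: lower = 3.091; upper = 7.444.

[3.091, 7.444]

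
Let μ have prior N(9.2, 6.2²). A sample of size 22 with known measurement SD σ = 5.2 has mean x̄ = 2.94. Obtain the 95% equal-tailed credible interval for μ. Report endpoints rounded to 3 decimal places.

Posterior precision = 1/6.2² + 22/5.2² = 0.0260 + 0.8136 = 0.8396, so posterior SD = 1.0913.
Posterior mean = (9.2/6.2² + 22·2.94/5.2²) / 0.8396 = 3.1340.
Interval: 3.1340 ± 1.960 × 1.0913 → [0.995, 5.273].

[0.995, 5.273]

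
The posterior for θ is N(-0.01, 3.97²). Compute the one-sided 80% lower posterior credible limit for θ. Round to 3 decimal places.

Need L with P(θ ≥ L) = 0.80: L = -0.01 − z_{0.2}·3.97.
z = 0.842; L = -0.01 − 0.842 × 3.97 = -3.351.

-3.351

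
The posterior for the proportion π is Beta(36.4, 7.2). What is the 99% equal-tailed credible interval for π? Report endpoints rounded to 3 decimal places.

Posterior: Beta(36.4, 7.2).
Equal-tailed 99% interval: the 0.005 and 0.995 quantiles of Beta(36.4, 7.2).
Posterior mean ≈ 0.835, SD ≈ 0.056; a Normal approximation gives roughly [0.692, 0.978].
Exact: F⁻¹(0.005) = 0.667; F⁻¹(0.995) = 0.947.

[0.667, 0.947]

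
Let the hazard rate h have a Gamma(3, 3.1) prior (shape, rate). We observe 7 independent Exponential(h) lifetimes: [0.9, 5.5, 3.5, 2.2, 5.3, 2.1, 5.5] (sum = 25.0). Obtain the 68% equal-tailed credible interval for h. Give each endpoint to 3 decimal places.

[0.246, 0.466]

Posterior: Gamma(3+7, 3.1+25.0) = Gamma(10, 28.1) (shape, rate).
Equal-tailed 68% interval: Gamma(10, 28.1) quantiles at 0.16 and 0.84.
Posterior mean ≈ 0.356, SD ≈ 0.113; a Normal approximation gives roughly [0.244, 0.468].
Exact: lower = 0.246; upper = 0.466.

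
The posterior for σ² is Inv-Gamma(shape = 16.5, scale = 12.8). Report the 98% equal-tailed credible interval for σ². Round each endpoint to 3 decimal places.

Inverse-Gamma(16.5, 12.8) quantiles: F⁻¹(0.01) and F⁻¹(0.99).
Equivalently, 1/σ² ~ Gamma(16.5, rate = 12.8); invert its 0.99 and 0.01 quantiles.
Posterior mean ≈ 0.826, SD ≈ 0.217; a Normal approximation gives roughly [0.321, 1.330].
Exact: lower = 0.467; upper = 1.499.

[0.467, 1.499]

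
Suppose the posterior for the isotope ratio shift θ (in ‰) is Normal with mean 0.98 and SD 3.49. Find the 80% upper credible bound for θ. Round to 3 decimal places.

Need U with P(θ ≤ U) = 0.80: U = 0.98 + z_{0.2}·3.49.
z = 0.842; U = 0.98 + 0.842 × 3.49 = 3.917.

3.917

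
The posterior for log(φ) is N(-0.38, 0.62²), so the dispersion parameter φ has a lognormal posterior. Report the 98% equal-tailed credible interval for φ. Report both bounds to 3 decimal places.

[0.162, 2.893]

On the log scale the 98% interval is -0.38 ± 2.326 × 0.62 = [-1.8223, 1.0623].
Exponentiate: [e^-1.8223, e^1.0623] = [0.162, 2.893].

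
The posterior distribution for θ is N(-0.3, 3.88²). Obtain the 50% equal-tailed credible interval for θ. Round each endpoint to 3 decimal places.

[-2.917, 2.317]

The posterior is symmetric, so the 50% equal-tailed interval is θ = -0.3 ± z·3.88 with z = 0.674.
Half-width: 0.674 × 3.88 = 2.617.
-0.3 − 2.617 = -2.917; -0.3 + 2.617 = 2.317.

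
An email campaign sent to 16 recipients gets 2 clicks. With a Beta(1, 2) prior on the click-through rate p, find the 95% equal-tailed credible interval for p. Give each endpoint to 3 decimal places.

[0.036, 0.347]

Posterior: Beta(1+2, 2+14) = Beta(3, 16).
Equal-tailed 95% interval: the 0.025 and 0.975 quantiles of Beta(3, 16).
Posterior mean ≈ 0.158, SD ≈ 0.082; a Normal approximation gives roughly [-0.002, 0.318].
Exact: F⁻¹(0.025) = 0.036; F⁻¹(0.975) = 0.347.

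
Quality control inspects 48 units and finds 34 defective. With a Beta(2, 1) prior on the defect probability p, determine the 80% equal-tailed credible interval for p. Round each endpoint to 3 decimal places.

Posterior: Beta(2+34, 1+14) = Beta(36, 15).
Equal-tailed 80% interval: the 0.1 and 0.9 quantiles of Beta(36, 15).
Posterior mean ≈ 0.706, SD ≈ 0.063; a Normal approximation gives roughly [0.625, 0.787].
Exact: F⁻¹(0.1) = 0.623; F⁻¹(0.9) = 0.785.

[0.623, 0.785]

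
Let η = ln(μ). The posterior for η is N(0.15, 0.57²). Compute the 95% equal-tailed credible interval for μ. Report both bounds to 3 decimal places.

[0.380, 3.551]

On the log scale the 95% interval is 0.15 ± 1.960 × 0.57 = [-0.9672, 1.2672].
Exponentiate: [e^-0.9672, e^1.2672] = [0.380, 3.551].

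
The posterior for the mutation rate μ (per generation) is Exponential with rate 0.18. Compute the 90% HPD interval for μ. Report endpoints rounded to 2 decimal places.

[0.00, 12.79]

The exponential density is strictly decreasing on [0, ∞), so the HPD interval is anchored at 0: [0, q] with P(μ ≤ q) = 0.90.
q = −ln(1 − 0.90) / 0.18 = 2.3026 / 0.18 = 12.79.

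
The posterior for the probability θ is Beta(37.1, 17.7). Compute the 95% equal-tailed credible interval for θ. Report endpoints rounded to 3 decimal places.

[0.549, 0.793]

Posterior: Beta(37.1, 17.7).
Equal-tailed 95% interval: the 0.025 and 0.975 quantiles of Beta(37.1, 17.7).
Posterior mean ≈ 0.677, SD ≈ 0.063; a Normal approximation gives roughly [0.554, 0.800].
Exact: F⁻¹(0.025) = 0.549; F⁻¹(0.975) = 0.793.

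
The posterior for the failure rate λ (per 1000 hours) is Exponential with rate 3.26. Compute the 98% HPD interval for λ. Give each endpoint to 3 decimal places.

The exponential density is strictly decreasing on [0, ∞), so the HPD interval is anchored at 0: [0, q] with P(λ ≤ q) = 0.98.
q = −ln(1 − 0.98) / 3.26 = 3.9120 / 3.26 = 1.200.

[0.000, 1.200]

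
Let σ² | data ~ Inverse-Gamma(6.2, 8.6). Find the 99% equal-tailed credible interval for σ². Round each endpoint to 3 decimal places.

[0.595, 5.263]

Inverse-Gamma(6.2, 8.6) quantiles: F⁻¹(0.005) and F⁻¹(0.995).
Equivalently, 1/σ² ~ Gamma(6.2, rate = 8.6); invert its 0.995 and 0.005 quantiles.
Posterior mean ≈ 1.654, SD ≈ 0.807; a Normal approximation gives roughly [-0.425, 3.733].
Exact: lower = 0.595; upper = 5.263.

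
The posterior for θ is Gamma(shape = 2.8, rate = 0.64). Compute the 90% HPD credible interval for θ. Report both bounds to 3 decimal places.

The posterior is unimodal and skewed, so the HPD interval has equal density at both endpoints and is the shortest 90% interval.
Solving f(0.555) = f(8.089) with F(8.089) − F(0.555) = 0.90 gives [0.555, 8.089].
For comparison, the equal-tailed interval is [1.120, 9.367]; the HPD is narrower and shifted toward the mode.

[0.555, 8.089]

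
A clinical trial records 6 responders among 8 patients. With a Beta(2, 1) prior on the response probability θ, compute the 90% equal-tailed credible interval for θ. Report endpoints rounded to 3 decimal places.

[0.493, 0.913]

Posterior: Beta(2+6, 1+2) = Beta(8, 3).
Equal-tailed 90% interval: the 0.05 and 0.95 quantiles of Beta(8, 3).
Posterior mean ≈ 0.727, SD ≈ 0.129; a Normal approximation gives roughly [0.516, 0.939].
Exact: F⁻¹(0.05) = 0.493; F⁻¹(0.95) = 0.913.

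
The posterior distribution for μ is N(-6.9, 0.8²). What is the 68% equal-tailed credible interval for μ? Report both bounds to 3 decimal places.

The posterior is symmetric, so the 68% equal-tailed interval is μ = -6.9 ± z·0.8 with z = 0.994.
Half-width: 0.994 × 0.8 = 0.796.
-6.9 − 0.796 = -7.696; -6.9 + 0.796 = -6.104.

[-7.696, -6.104]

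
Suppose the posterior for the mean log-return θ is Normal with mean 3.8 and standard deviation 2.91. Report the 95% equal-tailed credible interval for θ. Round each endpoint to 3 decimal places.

The posterior is symmetric, so the 95% equal-tailed interval is θ = 3.8 ± z·2.91 with z = 1.960.
Half-width: 1.960 × 2.91 = 5.703.
3.8 − 5.703 = -1.903; 3.8 + 5.703 = 9.503.

[-1.903, 9.503]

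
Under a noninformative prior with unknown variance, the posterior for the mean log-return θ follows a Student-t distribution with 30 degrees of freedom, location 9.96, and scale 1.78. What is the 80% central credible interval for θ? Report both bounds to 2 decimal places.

[7.63, 12.29]

The t_30 distribution is symmetric; the 80% interval is 9.96 ± t·1.78 with t_{0.9,30} = 1.310.
Half-width: 1.310 × 1.78 = 2.33.
9.96 − 2.33 = 7.63; 9.96 + 2.33 = 12.29.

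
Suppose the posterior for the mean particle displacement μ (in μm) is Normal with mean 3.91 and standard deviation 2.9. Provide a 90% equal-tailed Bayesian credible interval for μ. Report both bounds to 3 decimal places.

[-0.860, 8.680]

The posterior is symmetric, so the 90% equal-tailed interval is μ = 3.91 ± z·2.9 with z = 1.645.
Half-width: 1.645 × 2.9 = 4.770.
3.91 − 4.770 = -0.860; 3.91 + 4.770 = 8.680.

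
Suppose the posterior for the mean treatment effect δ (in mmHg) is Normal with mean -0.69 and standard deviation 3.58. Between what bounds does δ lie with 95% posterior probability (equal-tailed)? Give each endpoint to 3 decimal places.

[-7.707, 6.327]

The posterior is symmetric, so the 95% equal-tailed interval is δ = -0.69 ± z·3.58 with z = 1.960.
Half-width: 1.960 × 3.58 = 7.017.
-0.69 − 7.017 = -7.707; -0.69 + 7.017 = 6.327.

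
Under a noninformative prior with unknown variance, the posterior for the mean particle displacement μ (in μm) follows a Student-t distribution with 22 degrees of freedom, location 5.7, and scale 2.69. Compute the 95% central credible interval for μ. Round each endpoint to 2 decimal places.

[0.12, 11.28]

The t_22 distribution is symmetric; the 95% interval is 5.7 ± t·2.69 with t_{0.975,22} = 2.074.
Half-width: 2.074 × 2.69 = 5.58.
5.7 − 5.58 = 0.12; 5.7 + 5.58 = 11.28.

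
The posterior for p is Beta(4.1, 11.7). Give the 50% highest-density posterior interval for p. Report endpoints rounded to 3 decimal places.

The posterior is unimodal and skewed, so the HPD interval has equal density at both endpoints and is the shortest 50% interval.
Solving f(0.158) = f(0.302) with F(0.302) − F(0.158) = 0.50 gives [0.158, 0.302].
For comparison, the equal-tailed interval is [0.180, 0.328]; the HPD is narrower and shifted toward the mode.

[0.158, 0.302]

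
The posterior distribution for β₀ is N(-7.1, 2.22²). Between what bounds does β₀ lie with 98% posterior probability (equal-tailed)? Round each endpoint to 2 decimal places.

[-12.26, -1.94]

The posterior is symmetric, so the 98% equal-tailed interval is β₀ = -7.1 ± z·2.22 with z = 2.326.
Half-width: 2.326 × 2.22 = 5.16.
-7.1 − 5.16 = -12.26; -7.1 + 5.16 = -1.94.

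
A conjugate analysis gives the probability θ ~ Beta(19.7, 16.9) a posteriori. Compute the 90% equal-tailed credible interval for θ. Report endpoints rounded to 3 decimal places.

Posterior: Beta(19.7, 16.9).
Equal-tailed 90% interval: the 0.05 and 0.95 quantiles of Beta(19.7, 16.9).
Posterior mean ≈ 0.538, SD ≈ 0.081; a Normal approximation gives roughly [0.405, 0.672].
Exact: F⁻¹(0.05) = 0.403; F⁻¹(0.95) = 0.671.

[0.403, 0.671]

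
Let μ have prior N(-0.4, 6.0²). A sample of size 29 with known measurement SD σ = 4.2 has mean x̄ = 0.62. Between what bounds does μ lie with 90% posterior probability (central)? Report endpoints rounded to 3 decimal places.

[-0.669, 1.875]

Posterior precision = 1/6.0² + 29/4.2² = 0.0278 + 1.6440 = 1.6718, so posterior SD = 0.7734.
Posterior mean = (-0.4/6.0² + 29·0.62/4.2²) / 1.6718 = 0.6031.
Interval: 0.6031 ± 1.645 × 0.7734 → [-0.669, 1.875].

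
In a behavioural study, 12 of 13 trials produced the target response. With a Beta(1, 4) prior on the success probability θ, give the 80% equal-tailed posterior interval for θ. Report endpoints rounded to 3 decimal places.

[0.584, 0.849]

Posterior: Beta(1+12, 4+1) = Beta(13, 5).
Equal-tailed 80% interval: the 0.1 and 0.9 quantiles of Beta(13, 5).
Posterior mean ≈ 0.722, SD ≈ 0.103; a Normal approximation gives roughly [0.591, 0.854].
Exact: F⁻¹(0.1) = 0.584; F⁻¹(0.9) = 0.849.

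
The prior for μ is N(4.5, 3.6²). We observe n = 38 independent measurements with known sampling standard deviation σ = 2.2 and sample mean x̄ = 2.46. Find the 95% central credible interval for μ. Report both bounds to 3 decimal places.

Posterior precision = 1/3.6² + 38/2.2² = 0.0772 + 7.8512 = 7.9284, so posterior SD = 0.3551.
Posterior mean = (4.5/3.6² + 38·2.46/2.2²) / 7.9284 = 2.4799.
Interval: 2.4799 ± 1.960 × 0.3551 → [1.784, 3.176].

[1.784, 3.176]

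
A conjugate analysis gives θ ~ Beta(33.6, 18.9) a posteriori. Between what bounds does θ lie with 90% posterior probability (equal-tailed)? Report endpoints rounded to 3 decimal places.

Posterior: Beta(33.6, 18.9).
Equal-tailed 90% interval: the 0.05 and 0.95 quantiles of Beta(33.6, 18.9).
Posterior mean ≈ 0.640, SD ≈ 0.066; a Normal approximation gives roughly [0.532, 0.748].
Exact: F⁻¹(0.05) = 0.529; F⁻¹(0.95) = 0.745.

[0.529, 0.745]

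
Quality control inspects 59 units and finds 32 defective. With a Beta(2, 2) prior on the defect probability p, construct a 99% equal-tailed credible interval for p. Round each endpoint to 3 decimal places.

Posterior: Beta(2+32, 2+27) = Beta(34, 29).
Equal-tailed 99% interval: the 0.005 and 0.995 quantiles of Beta(34, 29).
Posterior mean ≈ 0.540, SD ≈ 0.062; a Normal approximation gives roughly [0.379, 0.700].
Exact: F⁻¹(0.005) = 0.379; F⁻¹(0.995) = 0.696.

[0.379, 0.696]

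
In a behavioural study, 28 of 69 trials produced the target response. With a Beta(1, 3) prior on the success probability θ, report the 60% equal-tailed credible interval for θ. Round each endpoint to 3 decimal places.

Posterior: Beta(1+28, 3+41) = Beta(29, 44).
Equal-tailed 60% interval: the 0.2 and 0.8 quantiles of Beta(29, 44).
Posterior mean ≈ 0.397, SD ≈ 0.057; a Normal approximation gives roughly [0.349, 0.445].
Exact: F⁻¹(0.2) = 0.349; F⁻¹(0.8) = 0.445.

[0.349, 0.445]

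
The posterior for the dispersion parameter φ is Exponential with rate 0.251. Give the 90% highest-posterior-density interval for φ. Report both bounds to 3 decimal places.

The exponential density is strictly decreasing on [0, ∞), so the HPD interval is anchored at 0: [0, q] with P(φ ≤ q) = 0.90.
q = −ln(1 − 0.90) / 0.251 = 2.3026 / 0.251 = 9.174.

[0.000, 9.174]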